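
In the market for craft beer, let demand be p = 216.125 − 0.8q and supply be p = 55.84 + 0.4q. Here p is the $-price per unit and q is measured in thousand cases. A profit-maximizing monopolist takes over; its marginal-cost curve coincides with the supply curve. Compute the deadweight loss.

$1712.75 thousand

Competitive equilibrium: 216.125 − 0.8q = 55.84 + 0.4q → q* = 133.5708, p* = 109.2683.
Marginal revenue: MR = 216.125 − 1.6q. Set MR = MC: 216.125 − 1.6q = 55.84 + 0.4q → q_m = 80.1425.
Price p_m = 216.125 − 0.8·80.1425 = 152.011; MC(q_m) = 55.84 + 0.4·80.1425 = 87.897.
Competitive q* = 133.5708, so Δq = 53.4283; wedge = 152.011 − 87.897 = 64.114.
DWL = ½ × 53.4283 × 64.114 = $1712.75 thousand.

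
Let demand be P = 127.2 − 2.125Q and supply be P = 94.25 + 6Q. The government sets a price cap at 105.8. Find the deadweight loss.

18.44

Competitive equilibrium: 127.2 − 2.125Q = 94.25 + 6Q → Q* = 4.0554, P* = 118.5823.
At the ceiling P = 105.8, quantity supplied = (105.8 − 94.25)/6 = 1.925.
Willingness to pay at Q' = 1.925: 127.2 − 2.125·1.925 = 123.1094.
ΔQ = 4.0554 − 1.925 = 2.1304; wedge = 123.1094 − 105.8 = 17.3094.
Welfare loss = ½ × 2.1304 × 17.3094 = 18.44.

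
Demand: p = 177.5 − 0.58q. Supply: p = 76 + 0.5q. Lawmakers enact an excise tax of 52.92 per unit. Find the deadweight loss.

Competitive equilibrium: 177.5 − 0.58q = 76 + 0.5q → q* = 93.9815, p* = 122.9907.
With the tax, the buyer price exceeds the seller price by 52.92: (177.5 − 0.58q) − (76 + 0.5q) = 52.92 → q' = 44.9815.
Δq = 93.9815 − 44.9815 = 49; the wedge equals the tax, 52.92.
Welfare loss = ½ × 49 × 52.92 = 1296.54.

1296.54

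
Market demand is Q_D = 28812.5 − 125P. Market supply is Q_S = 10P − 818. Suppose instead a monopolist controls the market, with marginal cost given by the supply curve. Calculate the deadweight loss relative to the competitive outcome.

In inverse form: demand P = 230.5 − 0.008Q, supply P = 81.8 + 0.1Q.
Competitive equilibrium: 230.5 − 0.008Q = 81.8 + 0.1Q → Q* = 1376.8519, P* = 219.4852.
Marginal revenue: MR = 230.5 − 0.016Q. Set MR = MC: 230.5 − 0.016Q = 81.8 + 0.1Q → Q_m = 1281.8966.
Price P_m = 230.5 − 0.008·1281.8966 = 220.2448; MC(Q_m) = 81.8 + 0.1·1281.8966 = 209.9897.
Competitive Q* = 1376.8519, so ΔQ = 94.9553; wedge = 220.2448 − 209.9897 = 10.2551.
DWL = ½ × 94.9553 × 10.2551 = 486.89.

486.89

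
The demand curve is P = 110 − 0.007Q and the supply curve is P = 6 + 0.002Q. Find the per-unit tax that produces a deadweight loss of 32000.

24

Competitive equilibrium: 110 − 0.007Q = 6 + 0.002Q → Q* = 11555.5556, P* = 29.1111.
A tax t gives ΔQ = t/0.009 and wedge t, so DWL = t²/0.018.
t²/0.018 = 32000 → t² = 576 → t = 24.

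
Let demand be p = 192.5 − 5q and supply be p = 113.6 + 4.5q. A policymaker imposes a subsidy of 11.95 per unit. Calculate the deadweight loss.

7.52

Competitive equilibrium: 192.5 − 5q = 113.6 + 4.5q → q* = 8.3053, p* = 150.9737.
The subsidy lowers effective supply by 11.95: p = 101.65 + 4.5q.
New quantity: 192.5 − 5q = 101.65 + 4.5q → q' = 9.5632.
Overproduction Δq = 9.5632 − 8.3053 = 1.2579; wedge = subsidy = 11.95.
The triangle = ½ × 1.2579 × 11.95 = 7.52.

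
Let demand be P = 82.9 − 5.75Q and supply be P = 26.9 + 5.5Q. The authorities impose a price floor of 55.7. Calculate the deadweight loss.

0.34

Competitive equilibrium: 82.9 − 5.75Q = 26.9 + 5.5Q → Q* = 4.9778, P* = 54.2778.
At the floor P = 55.7, quantity demanded = (82.9 − 55.7)/5.75 = 4.7304.
Sellers' marginal cost at Q' = 4.7304: 26.9 + 5.5·4.7304 = 52.9172.
ΔQ = 4.9778 − 4.7304 = 0.2474; wedge = 55.7 − 52.9172 = 2.7828.
DWL = ½ × 0.2474 × 2.7828 = 0.34.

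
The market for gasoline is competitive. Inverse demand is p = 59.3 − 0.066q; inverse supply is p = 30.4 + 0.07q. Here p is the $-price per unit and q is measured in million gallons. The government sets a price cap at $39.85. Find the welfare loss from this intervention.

Competitive equilibrium: 59.3 − 0.066q = 30.4 + 0.07q → q* = 212.5, p* = 45.275.
At the ceiling p = 39.85, quantity supplied = (39.85 − 30.4)/0.07 = 135.
Willingness to pay at q' = 135: 59.3 − 0.066·135 = 50.39.
Δq = 212.5 − 135 = 77.5; wedge = 50.39 − 39.85 = 10.54.
DWL = ½ × 77.5 × 10.54 = $408.425 million.

$408.425 million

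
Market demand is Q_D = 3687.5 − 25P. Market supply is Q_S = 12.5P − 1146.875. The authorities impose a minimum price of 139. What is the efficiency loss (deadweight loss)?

In inverse form: demand P = 147.5 − 0.04Q, supply P = 91.75 + 0.08Q.
Competitive equilibrium: 147.5 − 0.04Q = 91.75 + 0.08Q → Q* = 464.5833, P* = 128.9167.
At the floor P = 139, quantity demanded = (147.5 − 139)/0.04 = 212.5.
Sellers' marginal cost at Q' = 212.5: 91.75 + 0.08·212.5 = 108.75.
ΔQ = 464.5833 − 212.5 = 252.0833; wedge = 139 − 108.75 = 30.25.
Deadweight loss = ½ × 252.0833 × 30.25 = 3812.76.

3812.76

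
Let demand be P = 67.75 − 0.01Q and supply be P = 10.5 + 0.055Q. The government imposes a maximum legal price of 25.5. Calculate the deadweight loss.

12015.74

Competitive equilibrium: 67.75 − 0.01Q = 10.5 + 0.055Q → Q* = 880.76923, P* = 58.94231.
At the ceiling P = 25.5, quantity supplied = (25.5 − 10.5)/0.055 = 272.72727.
Willingness to pay at Q' = 272.72727: 67.75 − 0.01·272.72727 = 65.02273.
ΔQ = 880.76923 − 272.72727 = 608.04196; wedge = 65.02273 − 25.5 = 39.52273.
Welfare loss = ½ × 608.04196 × 39.52273 = 12015.74.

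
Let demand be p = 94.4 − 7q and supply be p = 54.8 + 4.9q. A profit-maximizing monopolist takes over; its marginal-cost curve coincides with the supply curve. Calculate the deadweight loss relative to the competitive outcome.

9.04

Competitive equilibrium: 94.4 − 7q = 54.8 + 4.9q → q* = 3.3277, p* = 71.1059.
Marginal revenue: MR = 94.4 − 14q. Set MR = MC: 94.4 − 14q = 54.8 + 4.9q → q_m = 2.0952.
Price p_m = 94.4 − 7·2.0952 = 79.7336; MC(q_m) = 54.8 + 4.9·2.0952 = 65.0665.
Competitive q* = 3.3277, so Δq = 1.2325; wedge = 79.7336 − 65.0665 = 14.6671.
DWL = ½ × 1.2325 × 14.6671 = 9.04.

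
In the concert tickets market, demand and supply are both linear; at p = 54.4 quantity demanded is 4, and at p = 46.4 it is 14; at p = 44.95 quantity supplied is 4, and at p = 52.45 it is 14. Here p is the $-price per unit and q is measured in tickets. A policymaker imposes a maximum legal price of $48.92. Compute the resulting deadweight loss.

$0.50

Demand slope = (46.4 − 54.4)/(14 − 4) = −0.8, so p = 57.6 − 0.8q.
Supply slope = (52.45 − 44.95)/(14 − 4) = 0.75, so p = 41.95 + 0.75q.
Competitive equilibrium: 57.6 − 0.8q = 41.95 + 0.75q → q* = 10.0968, p* = 49.5226.
At the ceiling p = 48.92, quantity supplied = (48.92 − 41.95)/0.75 = 9.2933.
Willingness to pay at q' = 9.2933: 57.6 − 0.8·9.2933 = 50.1654.
Δq = 10.0968 − 9.2933 = 0.8035; wedge = 50.1654 − 48.92 = 1.2454.
DWL = ½ × 0.8035 × 1.2454 = $0.50.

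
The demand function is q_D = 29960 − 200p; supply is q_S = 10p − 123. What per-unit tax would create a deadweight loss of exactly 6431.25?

36.75

In inverse form: demand p = 149.8 − 0.005q, supply p = 12.3 + 0.1q.
Competitive equilibrium: 149.8 − 0.005q = 12.3 + 0.1q → q* = 1309.5238, p* = 143.2524.
A tax t gives Δq = t/0.105 and wedge t, so DWL = t²/0.21.
t²/0.21 = 6431.25 → t² = 1350.5625 → t = 36.75.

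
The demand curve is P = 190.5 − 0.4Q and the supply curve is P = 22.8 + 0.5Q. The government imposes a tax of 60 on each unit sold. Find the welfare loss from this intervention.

Competitive equilibrium: 190.5 − 0.4Q = 22.8 + 0.5Q → Q* = 186.3333, P* = 115.9667.
With the tax, the buyer price exceeds the seller price by 60: (190.5 − 0.4Q) − (22.8 + 0.5Q) = 60 → Q' = 119.6667.
ΔQ = 186.3333 − 119.6667 = 66.6666; the wedge equals the tax, 60.
Welfare loss = ½ × 66.6666 × 60 = 2000.

2000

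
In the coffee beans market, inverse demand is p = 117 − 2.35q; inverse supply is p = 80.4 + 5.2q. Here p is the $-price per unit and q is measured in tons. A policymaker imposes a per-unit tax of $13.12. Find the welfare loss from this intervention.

$11.40

Competitive equilibrium: 117 − 2.35q = 80.4 + 5.2q → q* = 4.8477, p* = 105.6079.
With the tax, the buyer price exceeds the seller price by 13.12: (117 − 2.35q) − (80.4 + 5.2q) = 13.12 → q' = 3.1099.
Δq = 4.8477 − 3.1099 = 1.7378; the wedge equals the tax, 13.12.
Welfare loss = ½ × 1.7378 × 13.12 = $11.40.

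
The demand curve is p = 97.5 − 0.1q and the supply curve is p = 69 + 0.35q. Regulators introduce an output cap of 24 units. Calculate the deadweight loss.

348.10

Competitive equilibrium: 97.5 − 0.1q = 69 + 0.35q → q* = 63.3333, p* = 91.1667.
At q = 24: demand price = 97.5 − 0.1·24 = 95.1; supply price = 69 + 0.35·24 = 77.4.
Δq = 63.3333 − 24 = 39.3333; wedge = 95.1 − 77.4 = 17.7.
DWL = ½ × 39.3333 × 17.7 = 348.10.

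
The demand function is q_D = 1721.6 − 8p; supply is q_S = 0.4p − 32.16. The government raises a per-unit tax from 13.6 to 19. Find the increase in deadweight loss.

In inverse form: demand p = 215.2 − 0.125q, supply p = 80.4 + 2.5q.
Competitive equilibrium: 215.2 − 0.125q = 80.4 + 2.5q → q* = 51.3524, p* = 208.781.
For a per-unit tax t: Δq = t/2.625, so DWL = ½·t·(t/2.625) = t²/5.25.
At t = 13.6: DWL = 35.23. At t = 19: DWL = 68.762.
Increase = 68.762 − 35.23 = 33.53.

33.53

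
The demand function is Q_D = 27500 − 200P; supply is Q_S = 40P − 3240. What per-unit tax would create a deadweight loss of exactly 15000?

In inverse form: demand P = 137.5 − 0.005Q, supply P = 81 + 0.025Q.
Competitive equilibrium: 137.5 − 0.005Q = 81 + 0.025Q → Q* = 1883.3333, P* = 128.0833.
A tax t gives ΔQ = t/0.03 and wedge t, so DWL = t²/0.06.
t²/0.06 = 15000 → t² = 900 → t = 30.

30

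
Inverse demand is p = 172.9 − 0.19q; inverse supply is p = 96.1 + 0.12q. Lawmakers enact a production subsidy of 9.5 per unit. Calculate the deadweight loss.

Competitive equilibrium: 172.9 − 0.19q = 96.1 + 0.12q → q* = 247.7419, p* = 125.829.
The subsidy lowers effective supply by 9.5: p = 86.6 + 0.12q.
New quantity: 172.9 − 0.19q = 86.6 + 0.12q → q' = 278.3871.
Overproduction Δq = 278.3871 − 247.7419 = 30.6452; wedge = subsidy = 9.5.
DWL = ½ × 30.6452 × 9.5 = 145.56.

145.56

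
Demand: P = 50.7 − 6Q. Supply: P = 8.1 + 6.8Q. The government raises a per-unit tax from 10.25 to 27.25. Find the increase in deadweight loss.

Competitive equilibrium: 50.7 − 6Q = 8.1 + 6.8Q → Q* = 3.3281, P* = 30.7313.
For a per-unit tax t: ΔQ = t/12.8, so DWL = ½·t·(t/12.8) = t²/25.6.
At t = 10.25: DWL = 4.104. At t = 27.25: DWL = 29.006.
Increase = 29.006 − 4.104 = 24.90.

24.90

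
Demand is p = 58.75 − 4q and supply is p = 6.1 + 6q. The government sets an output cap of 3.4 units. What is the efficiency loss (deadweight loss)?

Competitive equilibrium: 58.75 − 4q = 6.1 + 6q → q* = 5.265, p* = 37.69.
At q = 3.4: demand price = 58.75 − 4·3.4 = 45.15; supply price = 6.1 + 6·3.4 = 26.5.
Δq = 5.265 − 3.4 = 1.865; wedge = 45.15 − 26.5 = 18.65.
Welfare loss = ½ × 1.865 × 18.65 = 17.39.

17.39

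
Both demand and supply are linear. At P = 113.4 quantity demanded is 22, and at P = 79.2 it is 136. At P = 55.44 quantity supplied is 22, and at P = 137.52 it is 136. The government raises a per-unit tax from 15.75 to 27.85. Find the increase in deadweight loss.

Demand slope = (79.2 − 113.4)/(136 − 22) = −0.3, so P = 120 − 0.3Q.
Supply slope = (137.52 − 55.44)/(136 − 22) = 0.72, so P = 39.6 + 0.72Q.
Competitive equilibrium: 120 − 0.3Q = 39.6 + 0.72Q → Q* = 78.8235, P* = 96.3529.
For a per-unit tax t: ΔQ = t/1.02, so DWL = ½·t·(t/1.02) = t²/2.04.
At t = 15.75: DWL = 121.599. At t = 27.85: DWL = 380.207.
Increase = 380.207 − 121.599 = 258.61.

258.61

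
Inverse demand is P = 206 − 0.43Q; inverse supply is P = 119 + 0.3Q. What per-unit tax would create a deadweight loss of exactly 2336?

58.4

Competitive equilibrium: 206 − 0.43Q = 119 + 0.3Q → Q* = 119.1781, P* = 154.7534.
A tax t gives ΔQ = t/0.73 and wedge t, so DWL = t²/1.46.
t²/1.46 = 2336 → t² = 3410.56 → t = 58.4.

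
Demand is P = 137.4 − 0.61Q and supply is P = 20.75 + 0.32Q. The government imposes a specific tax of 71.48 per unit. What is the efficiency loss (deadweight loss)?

Competitive equilibrium: 137.4 − 0.61Q = 20.75 + 0.32Q → Q* = 125.4301, P* = 60.8876.
With the tax, the buyer price exceeds the seller price by 71.48: (137.4 − 0.61Q) − (20.75 + 0.32Q) = 71.48 → Q' = 48.5699.
ΔQ = 125.4301 − 48.5699 = 76.8602; the wedge equals the tax, 71.48.
Deadweight loss = ½ × 76.8602 × 71.48 = 2746.98.

2746.98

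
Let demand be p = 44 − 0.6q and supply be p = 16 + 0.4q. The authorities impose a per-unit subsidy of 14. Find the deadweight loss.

Competitive equilibrium: 44 − 0.6q = 16 + 0.4q → q* = 28, p* = 27.2.
The subsidy lowers effective supply by 14: p = 2 + 0.4q.
New quantity: 44 − 0.6q = 2 + 0.4q → q' = 42.
Overproduction Δq = 42 − 28 = 14; wedge = subsidy = 14.
Welfare loss = ½ × 14 × 14 = 98.

98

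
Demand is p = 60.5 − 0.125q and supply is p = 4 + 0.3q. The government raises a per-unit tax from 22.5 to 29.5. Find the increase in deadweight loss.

Competitive equilibrium: 60.5 − 0.125q = 4 + 0.3q → q* = 132.9412, p* = 43.8824.
For a per-unit tax t: Δq = t/0.425, so DWL = ½·t·(t/0.425) = t²/0.85.
At t = 22.5: DWL = 595.588. At t = 29.5: DWL = 1023.824.
Increase = 1023.824 − 595.588 = 428.24.

428.24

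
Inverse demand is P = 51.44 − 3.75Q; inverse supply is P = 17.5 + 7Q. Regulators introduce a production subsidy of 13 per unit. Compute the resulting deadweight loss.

Competitive equilibrium: 51.44 − 3.75Q = 17.5 + 7Q → Q* = 3.1572, P* = 39.6005.
The subsidy lowers effective supply by 13: P = 4.5 + 7Q.
New quantity: 51.44 − 3.75Q = 4.5 + 7Q → Q' = 4.3665.
Overproduction ΔQ = 4.3665 − 3.1572 = 1.2093; wedge = subsidy = 13.
Welfare loss = ½ × 1.2093 × 13 = 7.86.

7.86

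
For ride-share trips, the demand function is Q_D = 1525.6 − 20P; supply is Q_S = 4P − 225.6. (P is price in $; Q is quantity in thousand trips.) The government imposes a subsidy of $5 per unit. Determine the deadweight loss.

$41.67 thousand

In inverse form: demand P = 76.28 − 0.05Q, supply P = 56.4 + 0.25Q.
Competitive equilibrium: 76.28 − 0.05Q = 56.4 + 0.25Q → Q* = 66.2667, P* = 72.9667.
The subsidy lowers effective supply by 5: P = 51.4 + 0.25Q.
New quantity: 76.28 − 0.05Q = 51.4 + 0.25Q → Q' = 82.9333.
Overproduction ΔQ = 82.9333 − 66.2667 = 16.6666; wedge = subsidy = 5.
DWL = ½ × 16.6666 × 5 = $41.67 thousand.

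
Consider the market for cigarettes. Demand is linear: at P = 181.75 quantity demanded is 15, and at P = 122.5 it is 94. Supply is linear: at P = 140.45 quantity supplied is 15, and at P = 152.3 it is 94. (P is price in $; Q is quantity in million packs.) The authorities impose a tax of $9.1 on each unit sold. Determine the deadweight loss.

Demand slope = (122.5 − 181.75)/(94 − 15) = −0.75, so P = 193 − 0.75Q.
Supply slope = (152.3 − 140.45)/(94 − 15) = 0.15, so P = 138.2 + 0.15Q.
Competitive equilibrium: 193 − 0.75Q = 138.2 + 0.15Q → Q* = 60.8889, P* = 147.3333.
With the tax, the buyer price exceeds the seller price by 9.1: (193 − 0.75Q) − (138.2 + 0.15Q) = 9.1 → Q' = 50.7778.
ΔQ = 60.8889 − 50.7778 = 10.1111; the wedge equals the tax, 9.1.
DWL = ½ × 10.1111 × 9.1 = $46.01 million.

$46.01 million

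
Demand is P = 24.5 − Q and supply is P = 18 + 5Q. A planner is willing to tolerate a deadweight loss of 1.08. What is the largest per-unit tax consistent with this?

Competitive equilibrium: 24.5 − Q = 18 + 5Q → Q* = 1.0833, P* = 23.4167.
A tax t gives ΔQ = t/6 and wedge t, so DWL = t²/12.
t²/12 = 1.08 → t² = 12.96 → t = 3.6.

3.6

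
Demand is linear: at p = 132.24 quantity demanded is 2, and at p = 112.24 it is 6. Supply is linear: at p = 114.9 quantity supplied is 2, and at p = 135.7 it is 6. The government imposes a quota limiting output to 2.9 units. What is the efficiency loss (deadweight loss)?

Demand slope = (112.24 − 132.24)/(6 − 2) = −5, so p = 142.24 − 5q.
Supply slope = (135.7 − 114.9)/(6 − 2) = 5.2, so p = 104.5 + 5.2q.
Competitive equilibrium: 142.24 − 5q = 104.5 + 5.2q → q* = 3.7, p* = 123.74.
At q = 2.9: demand price = 142.24 − 5·2.9 = 127.74; supply price = 104.5 + 5.2·2.9 = 119.58.
Δq = 3.7 − 2.9 = 0.8; wedge = 127.74 − 119.58 = 8.16.
Welfare loss = ½ × 0.8 × 8.16 = 3.264.

3.264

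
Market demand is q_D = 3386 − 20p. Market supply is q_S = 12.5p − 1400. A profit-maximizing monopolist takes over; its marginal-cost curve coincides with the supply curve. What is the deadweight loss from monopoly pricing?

In inverse form: demand p = 169.3 − 0.05q, supply p = 112 + 0.08q.
Competitive equilibrium: 169.3 − 0.05q = 112 + 0.08q → q* = 440.76923, p* = 147.26154.
Marginal revenue: MR = 169.3 − 0.1q. Set MR = MC: 169.3 − 0.1q = 112 + 0.08q → q_m = 318.33333.
Price p_m = 169.3 − 0.05·318.33333 = 153.38333; MC(q_m) = 112 + 0.08·318.33333 = 137.46667.
Competitive q* = 440.76923, so Δq = 122.4359; wedge = 153.38333 − 137.46667 = 15.91666.
The triangle = ½ × 122.4359 × 15.91666 = 974.39.

974.39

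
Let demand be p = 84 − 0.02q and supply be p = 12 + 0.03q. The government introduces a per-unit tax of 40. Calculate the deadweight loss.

16000

Competitive equilibrium: 84 − 0.02q = 12 + 0.03q → q* = 1440, p* = 55.2.
With the tax, the buyer price exceeds the seller price by 40: (84 − 0.02q) − (12 + 0.03q) = 40 → q' = 640.
Δq = 1440 − 640 = 800; the wedge equals the tax, 40.
Deadweight loss = ½ × 800 × 40 = 16000.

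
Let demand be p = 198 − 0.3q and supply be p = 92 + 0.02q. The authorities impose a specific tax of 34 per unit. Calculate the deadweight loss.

Competitive equilibrium: 198 − 0.3q = 92 + 0.02q → q* = 331.25, p* = 98.625.
With the tax, the buyer price exceeds the seller price by 34: (198 − 0.3q) − (92 + 0.02q) = 34 → q' = 225.
Δq = 331.25 − 225 = 106.25; the wedge equals the tax, 34.
DWL = ½ × 106.25 × 34 = 1806.25.

1806.25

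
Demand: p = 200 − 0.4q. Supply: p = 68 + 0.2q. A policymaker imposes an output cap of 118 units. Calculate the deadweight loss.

3121.20

Competitive equilibrium: 200 − 0.4q = 68 + 0.2q → q* = 220, p* = 112.
At q = 118: demand price = 200 − 0.4·118 = 152.8; supply price = 68 + 0.2·118 = 91.6.
Δq = 220 − 118 = 102; wedge = 152.8 − 91.6 = 61.2.
Deadweight loss = ½ × 102 × 61.2 = 3121.20.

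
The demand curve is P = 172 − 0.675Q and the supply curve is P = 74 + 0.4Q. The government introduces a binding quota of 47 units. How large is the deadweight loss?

Competitive equilibrium: 172 − 0.675Q = 74 + 0.4Q → Q* = 91.1628, P* = 110.4651.
At Q = 47: demand price = 172 − 0.675·47 = 140.275; supply price = 74 + 0.4·47 = 92.8.
ΔQ = 91.1628 − 47 = 44.1628; wedge = 140.275 − 92.8 = 47.475.
Welfare loss = ½ × 44.1628 × 47.475 = 1048.31.

1048.31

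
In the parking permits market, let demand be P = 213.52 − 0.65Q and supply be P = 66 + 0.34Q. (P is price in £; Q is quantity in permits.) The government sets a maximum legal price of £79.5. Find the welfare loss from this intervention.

Competitive equilibrium: 213.52 − 0.65Q = 66 + 0.34Q → Q* = 149.0101, P* = 116.6634.
At the ceiling P = 79.5, quantity supplied = (79.5 − 66)/0.34 = 39.7059.
Willingness to pay at Q' = 39.7059: 213.52 − 0.65·39.7059 = 187.7112.
ΔQ = 149.0101 − 39.7059 = 109.3042; wedge = 187.7112 − 79.5 = 108.2112.
DWL = ½ × 109.3042 × 108.2112 = £5913.97.

£5913.97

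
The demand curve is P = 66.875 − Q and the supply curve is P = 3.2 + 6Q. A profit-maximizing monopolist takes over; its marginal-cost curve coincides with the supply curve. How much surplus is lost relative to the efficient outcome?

Competitive equilibrium: 66.875 − Q = 3.2 + 6Q → Q* = 9.09643, P* = 57.77857.
Marginal revenue: MR = 66.875 − 2Q. Set MR = MC: 66.875 − 2Q = 3.2 + 6Q → Q_m = 7.95938.
Price P_m = 66.875 − 1·7.95938 = 58.91562; MC(Q_m) = 3.2 + 6·7.95938 = 50.95628.
Competitive Q* = 9.09643, so ΔQ = 1.13705; wedge = 58.91562 − 50.95628 = 7.95934.
Deadweight loss = ½ × 1.13705 × 7.95934 = 4.53.

4.53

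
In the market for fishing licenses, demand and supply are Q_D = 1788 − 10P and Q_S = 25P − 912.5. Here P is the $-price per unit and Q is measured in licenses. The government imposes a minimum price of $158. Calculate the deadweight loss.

In inverse form: demand P = 178.8 − 0.1Q, supply P = 36.5 + 0.04Q.
Competitive equilibrium: 178.8 − 0.1Q = 36.5 + 0.04Q → Q* = 1016.4286, P* = 77.1571.
At the floor P = 158, quantity demanded = (178.8 − 158)/0.1 = 208.
Sellers' marginal cost at Q' = 208: 36.5 + 0.04·208 = 44.82.
ΔQ = 1016.4286 − 208 = 808.4286; wedge = 158 − 44.82 = 113.18.
The triangle = ½ × 808.4286 × 113.18 = $45748.97.

$45748.97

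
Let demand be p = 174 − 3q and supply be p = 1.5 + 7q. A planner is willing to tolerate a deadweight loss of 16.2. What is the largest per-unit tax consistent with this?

18

Competitive equilibrium: 174 − 3q = 1.5 + 7q → q* = 17.25, p* = 122.25.
A tax t gives Δq = t/10 and wedge t, so DWL = t²/20.
t²/20 = 16.2 → t² = 324 → t = 18.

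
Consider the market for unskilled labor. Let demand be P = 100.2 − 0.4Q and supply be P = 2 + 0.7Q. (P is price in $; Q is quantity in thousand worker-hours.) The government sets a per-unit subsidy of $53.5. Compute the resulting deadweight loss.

Competitive equilibrium: 100.2 − 0.4Q = 2 + 0.7Q → Q* = 89.2727, P* = 64.4909.
The subsidy lowers effective supply by 53.5: P = 0.7Q − 51.5.
New quantity: 100.2 − 0.4Q = 0.7Q − 51.5 → Q' = 137.9091.
Overproduction ΔQ = 137.9091 − 89.2727 = 48.6364; wedge = subsidy = 53.5.
The triangle = ½ × 48.6364 × 53.5 = $1301.02 thousand.

$1301.02 thousand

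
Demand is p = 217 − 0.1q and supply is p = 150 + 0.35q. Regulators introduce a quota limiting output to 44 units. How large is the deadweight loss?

2475.38

Competitive equilibrium: 217 − 0.1q = 150 + 0.35q → q* = 148.8889, p* = 202.1111.
At q = 44: demand price = 217 − 0.1·44 = 212.6; supply price = 150 + 0.35·44 = 165.4.
Δq = 148.8889 − 44 = 104.8889; wedge = 212.6 − 165.4 = 47.2.
Welfare loss = ½ × 104.8889 × 47.2 = 2475.38.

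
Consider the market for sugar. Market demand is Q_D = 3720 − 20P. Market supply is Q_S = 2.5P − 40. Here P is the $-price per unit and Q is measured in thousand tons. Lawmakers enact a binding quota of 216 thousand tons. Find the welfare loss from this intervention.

$5888.71 thousand

In inverse form: demand P = 186 − 0.05Q, supply P = 16 + 0.4Q.
Competitive equilibrium: 186 − 0.05Q = 16 + 0.4Q → Q* = 377.7778, P* = 167.1111.
At Q = 216: demand price = 186 − 0.05·216 = 175.2; supply price = 16 + 0.4·216 = 102.4.
ΔQ = 377.7778 − 216 = 161.7778; wedge = 175.2 − 102.4 = 72.8.
The triangle = ½ × 161.7778 × 72.8 = $5888.71 thousand.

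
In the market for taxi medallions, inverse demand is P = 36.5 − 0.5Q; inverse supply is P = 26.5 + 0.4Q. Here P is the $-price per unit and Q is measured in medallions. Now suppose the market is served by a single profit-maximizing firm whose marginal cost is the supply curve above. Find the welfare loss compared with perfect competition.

$7.09

Competitive equilibrium: 36.5 − 0.5Q = 26.5 + 0.4Q → Q* = 11.1111, P* = 30.9444.
Marginal revenue: MR = 36.5 − Q. Set MR = MC: 36.5 − Q = 26.5 + 0.4Q → Q_m = 7.1429.
Price P_m = 36.5 − 0.5·7.1429 = 32.9286; MC(Q_m) = 26.5 + 0.4·7.1429 = 29.3572.
Competitive Q* = 11.1111, so ΔQ = 3.9682; wedge = 32.9286 − 29.3572 = 3.5714.
The triangle = ½ × 3.9682 × 3.5714 = $7.09.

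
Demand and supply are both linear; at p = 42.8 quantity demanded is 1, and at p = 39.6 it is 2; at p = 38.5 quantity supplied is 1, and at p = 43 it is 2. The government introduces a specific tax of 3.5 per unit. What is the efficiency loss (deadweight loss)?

Demand slope = (39.6 − 42.8)/(2 − 1) = −3.2, so p = 46 − 3.2q.
Supply slope = (43 − 38.5)/(2 − 1) = 4.5, so p = 34 + 4.5q.
Competitive equilibrium: 46 − 3.2q = 34 + 4.5q → q* = 1.5584, p* = 41.013.
With the tax, the buyer price exceeds the seller price by 3.5: (46 − 3.2q) − (34 + 4.5q) = 3.5 → q' = 1.1039.
Δq = 1.5584 − 1.1039 = 0.4545; the wedge equals the tax, 3.5.
DWL = ½ × 0.4545 × 3.5 = 0.80.

0.80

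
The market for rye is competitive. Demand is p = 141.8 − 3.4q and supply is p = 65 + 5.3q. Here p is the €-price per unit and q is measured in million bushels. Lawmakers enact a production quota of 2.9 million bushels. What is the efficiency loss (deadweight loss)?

Competitive equilibrium: 141.8 − 3.4q = 65 + 5.3q → q* = 8.8276, p* = 111.7862.
At q = 2.9: demand price = 141.8 − 3.4·2.9 = 131.94; supply price = 65 + 5.3·2.9 = 80.37.
Δq = 8.8276 − 2.9 = 5.9276; wedge = 131.94 − 80.37 = 51.57.
Deadweight loss = ½ × 5.9276 × 51.57 = €152.84 million.

€152.84 million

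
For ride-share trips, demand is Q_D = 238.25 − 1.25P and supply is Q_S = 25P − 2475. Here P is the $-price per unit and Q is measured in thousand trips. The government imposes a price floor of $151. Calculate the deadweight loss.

In inverse form: demand P = 190.6 − 0.8Q, supply P = 99 + 0.04Q.
Competitive equilibrium: 190.6 − 0.8Q = 99 + 0.04Q → Q* = 109.0476, P* = 103.3619.
At the floor P = 151, quantity demanded = (190.6 − 151)/0.8 = 49.5.
Sellers' marginal cost at Q' = 49.5: 99 + 0.04·49.5 = 100.98.
ΔQ = 109.0476 − 49.5 = 59.5476; wedge = 151 − 100.98 = 50.02.
DWL = ½ × 59.5476 × 50.02 = $1489.29 thousand.

$1489.29 thousand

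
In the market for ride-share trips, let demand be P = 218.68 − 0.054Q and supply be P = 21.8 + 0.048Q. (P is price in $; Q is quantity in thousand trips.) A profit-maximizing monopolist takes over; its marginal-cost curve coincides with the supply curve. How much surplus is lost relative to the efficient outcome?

$22767.29 thousand

Competitive equilibrium: 218.68 − 0.054Q = 21.8 + 0.048Q → Q* = 1930.19608, P* = 114.44941.
Marginal revenue: MR = 218.68 − 0.108Q. Set MR = MC: 218.68 − 0.108Q = 21.8 + 0.048Q → Q_m = 1262.05128.
Price P_m = 218.68 − 0.054·1262.05128 = 150.52923; MC(Q_m) = 21.8 + 0.048·1262.05128 = 82.37846.
Competitive Q* = 1930.19608, so ΔQ = 668.1448; wedge = 150.52923 − 82.37846 = 68.15077.
The triangle = ½ × 668.1448 × 68.15077 = $22767.29 thousand.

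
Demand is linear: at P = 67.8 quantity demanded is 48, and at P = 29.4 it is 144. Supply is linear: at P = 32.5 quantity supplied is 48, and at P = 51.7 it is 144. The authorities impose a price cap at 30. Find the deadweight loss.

1526.53

Demand slope = (29.4 − 67.8)/(144 − 48) = −0.4, so P = 87 − 0.4Q.
Supply slope = (51.7 − 32.5)/(144 − 48) = 0.2, so P = 22.9 + 0.2Q.
Competitive equilibrium: 87 − 0.4Q = 22.9 + 0.2Q → Q* = 106.8333, P* = 44.2667.
At the ceiling P = 30, quantity supplied = (30 − 22.9)/0.2 = 35.5.
Willingness to pay at Q' = 35.5: 87 − 0.4·35.5 = 72.8.
ΔQ = 106.8333 − 35.5 = 71.3333; wedge = 72.8 − 30 = 42.8.
Welfare loss = ½ × 71.3333 × 42.8 = 1526.53.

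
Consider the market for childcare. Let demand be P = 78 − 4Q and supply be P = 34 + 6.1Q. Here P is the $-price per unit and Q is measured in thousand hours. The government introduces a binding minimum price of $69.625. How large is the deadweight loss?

Competitive equilibrium: 78 − 4Q = 34 + 6.1Q → Q* = 4.3564, P* = 60.5743.
At the floor P = 69.625, quantity demanded = (78 − 69.625)/4 = 2.0938.
Sellers' marginal cost at Q' = 2.0938: 34 + 6.1·2.0938 = 46.7722.
ΔQ = 4.3564 − 2.0938 = 2.2626; wedge = 69.625 − 46.7722 = 22.8528.
DWL = ½ × 2.2626 × 22.8528 = $25.85 thousand.

$25.85 thousand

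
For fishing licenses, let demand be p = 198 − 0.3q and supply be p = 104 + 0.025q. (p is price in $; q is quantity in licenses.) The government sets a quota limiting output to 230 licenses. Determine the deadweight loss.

Competitive equilibrium: 198 − 0.3q = 104 + 0.025q → q* = 289.2308, p* = 111.2308.
At q = 230: demand price = 198 − 0.3·230 = 129; supply price = 104 + 0.025·230 = 109.75.
Δq = 289.2308 − 230 = 59.2308; wedge = 129 − 109.75 = 19.25.
Welfare loss = ½ × 59.2308 × 19.25 = $570.10.

$570.10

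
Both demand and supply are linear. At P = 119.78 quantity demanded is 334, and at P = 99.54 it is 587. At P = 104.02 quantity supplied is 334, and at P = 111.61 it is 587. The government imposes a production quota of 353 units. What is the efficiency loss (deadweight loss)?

Demand slope = (99.54 − 119.78)/(587 − 334) = −0.08, so P = 146.5 − 0.08Q.
Supply slope = (111.61 − 104.02)/(587 − 334) = 0.03, so P = 94 + 0.03Q.
Competitive equilibrium: 146.5 − 0.08Q = 94 + 0.03Q → Q* = 477.2727, P* = 108.3182.
At Q = 353: demand price = 146.5 − 0.08·353 = 118.26; supply price = 94 + 0.03·353 = 104.59.
ΔQ = 477.2727 − 353 = 124.2727; wedge = 118.26 − 104.59 = 13.67.
DWL = ½ × 124.2727 × 13.67 = 849.40.

849.40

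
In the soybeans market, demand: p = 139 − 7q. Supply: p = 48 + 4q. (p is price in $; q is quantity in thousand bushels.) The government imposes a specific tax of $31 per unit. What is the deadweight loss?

Competitive equilibrium: 139 − 7q = 48 + 4q → q* = 8.2727, p* = 81.0909.
With the tax, the buyer price exceeds the seller price by 31: (139 − 7q) − (48 + 4q) = 31 → q' = 5.4545.
Δq = 8.2727 − 5.4545 = 2.8182; the wedge equals the tax, 31.
The triangle = ½ × 2.8182 × 31 = $43.68 thousand.

$43.68 thousand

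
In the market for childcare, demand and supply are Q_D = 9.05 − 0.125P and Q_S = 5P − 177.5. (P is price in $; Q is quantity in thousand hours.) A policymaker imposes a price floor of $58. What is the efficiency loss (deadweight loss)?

In inverse form: demand P = 72.4 − 8Q, supply P = 35.5 + 0.2Q.
Competitive equilibrium: 72.4 − 8Q = 35.5 + 0.2Q → Q* = 4.5, P* = 36.4.
At the floor P = 58, quantity demanded = (72.4 − 58)/8 = 1.8.
Sellers' marginal cost at Q' = 1.8: 35.5 + 0.2·1.8 = 35.86.
ΔQ = 4.5 − 1.8 = 2.7; wedge = 58 − 35.86 = 22.14.
Deadweight loss = ½ × 2.7 × 22.14 = $29.889 thousand.

$29.889 thousand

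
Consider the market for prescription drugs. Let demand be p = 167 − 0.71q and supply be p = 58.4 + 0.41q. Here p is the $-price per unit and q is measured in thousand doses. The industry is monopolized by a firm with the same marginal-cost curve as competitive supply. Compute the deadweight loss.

$792.55 thousand

Competitive equilibrium: 167 − 0.71q = 58.4 + 0.41q → q* = 96.9643, p* = 98.1554.
Marginal revenue: MR = 167 − 1.42q. Set MR = MC: 167 − 1.42q = 58.4 + 0.41q → q_m = 59.3443.
Price p_m = 167 − 0.71·59.3443 = 124.8655; MC(q_m) = 58.4 + 0.41·59.3443 = 82.7312.
Competitive q* = 96.9643, so Δq = 37.62; wedge = 124.8655 − 82.7312 = 42.1343.
Welfare loss = ½ × 37.62 × 42.1343 = $792.55 thousand.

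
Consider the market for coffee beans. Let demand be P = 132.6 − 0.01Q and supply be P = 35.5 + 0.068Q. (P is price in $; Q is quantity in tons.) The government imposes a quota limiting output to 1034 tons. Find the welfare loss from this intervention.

$1734.21

Competitive equilibrium: 132.6 − 0.01Q = 35.5 + 0.068Q → Q* = 1244.8718, P* = 120.1513.
At Q = 1034: demand price = 132.6 − 0.01·1034 = 122.26; supply price = 35.5 + 0.068·1034 = 105.812.
ΔQ = 1244.8718 − 1034 = 210.8718; wedge = 122.26 − 105.812 = 16.448.
DWL = ½ × 210.8718 × 16.448 = $1734.21.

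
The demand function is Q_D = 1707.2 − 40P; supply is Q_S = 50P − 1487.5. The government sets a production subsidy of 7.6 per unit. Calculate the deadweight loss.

In inverse form: demand P = 42.68 − 0.025Q, supply P = 29.75 + 0.02Q.
Competitive equilibrium: 42.68 − 0.025Q = 29.75 + 0.02Q → Q* = 287.3333, P* = 35.4967.
The subsidy lowers effective supply by 7.6: P = 22.15 + 0.02Q.
New quantity: 42.68 − 0.025Q = 22.15 + 0.02Q → Q' = 456.2222.
Overproduction ΔQ = 456.2222 − 287.3333 = 168.8889; wedge = subsidy = 7.6.
The triangle = ½ × 168.8889 × 7.6 = 641.78.

641.78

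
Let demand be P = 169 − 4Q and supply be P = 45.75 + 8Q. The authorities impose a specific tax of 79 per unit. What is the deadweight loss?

Competitive equilibrium: 169 − 4Q = 45.75 + 8Q → Q* = 10.2708, P* = 127.9167.
With the tax, the buyer price exceeds the seller price by 79: (169 − 4Q) − (45.75 + 8Q) = 79 → Q' = 3.6875.
ΔQ = 10.2708 − 3.6875 = 6.5833; the wedge equals the tax, 79.
DWL = ½ × 6.5833 × 79 = 260.04.

260.04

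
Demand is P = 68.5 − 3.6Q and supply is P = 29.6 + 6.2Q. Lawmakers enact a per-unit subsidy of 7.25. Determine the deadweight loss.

Competitive equilibrium: 68.5 − 3.6Q = 29.6 + 6.2Q → Q* = 3.9694, P* = 54.2102.
The subsidy lowers effective supply by 7.25: P = 22.35 + 6.2Q.
New quantity: 68.5 − 3.6Q = 22.35 + 6.2Q → Q' = 4.7092.
Overproduction ΔQ = 4.7092 − 3.9694 = 0.7398; wedge = subsidy = 7.25.
DWL = ½ × 0.7398 × 7.25 = 2.68.

2.68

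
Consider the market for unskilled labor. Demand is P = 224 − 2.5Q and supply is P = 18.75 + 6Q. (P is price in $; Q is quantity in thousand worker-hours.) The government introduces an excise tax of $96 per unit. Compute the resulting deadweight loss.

$542.12 thousand

Competitive equilibrium: 224 − 2.5Q = 18.75 + 6Q → Q* = 24.1471, P* = 163.6324.
With the tax, the buyer price exceeds the seller price by 96: (224 − 2.5Q) − (18.75 + 6Q) = 96 → Q' = 12.8529.
ΔQ = 24.1471 − 12.8529 = 11.2942; the wedge equals the tax, 96.
Welfare loss = ½ × 11.2942 × 96 = $542.12 thousand.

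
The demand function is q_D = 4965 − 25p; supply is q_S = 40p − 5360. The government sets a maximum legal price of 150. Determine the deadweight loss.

In inverse form: demand p = 198.6 − 0.04q, supply p = 134 + 0.025q.
Competitive equilibrium: 198.6 − 0.04q = 134 + 0.025q → q* = 993.8462, p* = 158.8462.
At the ceiling p = 150, quantity supplied = (150 − 134)/0.025 = 640.
Willingness to pay at q' = 640: 198.6 − 0.04·640 = 173.
Δq = 993.8462 − 640 = 353.8462; wedge = 173 − 150 = 23.
Deadweight loss = ½ × 353.8462 × 23 = 4069.23.

4069.23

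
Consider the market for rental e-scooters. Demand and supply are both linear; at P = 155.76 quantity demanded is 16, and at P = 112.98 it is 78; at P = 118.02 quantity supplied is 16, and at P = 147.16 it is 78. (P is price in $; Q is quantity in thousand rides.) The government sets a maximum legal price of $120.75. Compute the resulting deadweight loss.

Demand slope = (112.98 − 155.76)/(78 − 16) = −0.69, so P = 166.8 − 0.69Q.
Supply slope = (147.16 − 118.02)/(78 − 16) = 0.47, so P = 110.5 + 0.47Q.
Competitive equilibrium: 166.8 − 0.69Q = 110.5 + 0.47Q → Q* = 48.5345, P* = 133.3112.
At the ceiling P = 120.75, quantity supplied = (120.75 − 110.5)/0.47 = 21.8085.
Willingness to pay at Q' = 21.8085: 166.8 − 0.69·21.8085 = 151.7521.
ΔQ = 48.5345 − 21.8085 = 26.726; wedge = 151.7521 − 120.75 = 31.0021.
The triangle = ½ × 26.726 × 31.0021 = $414.28 thousand.

$414.28 thousand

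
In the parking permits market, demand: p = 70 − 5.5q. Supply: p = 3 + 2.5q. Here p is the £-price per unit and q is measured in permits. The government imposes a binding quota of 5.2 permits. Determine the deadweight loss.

Competitive equilibrium: 70 − 5.5q = 3 + 2.5q → q* = 8.375, p* = 23.9375.
At q = 5.2: demand price = 70 − 5.5·5.2 = 41.4; supply price = 3 + 2.5·5.2 = 16.
Δq = 8.375 − 5.2 = 3.175; wedge = 41.4 − 16 = 25.4.
Deadweight loss = ½ × 3.175 × 25.4 = £40.32.

£40.32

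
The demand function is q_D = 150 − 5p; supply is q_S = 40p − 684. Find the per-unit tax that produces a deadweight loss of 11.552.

In inverse form: demand p = 30 − 0.2q, supply p = 17.1 + 0.025q.
Competitive equilibrium: 30 − 0.2q = 17.1 + 0.025q → q* = 57.3333, p* = 18.5333.
A tax t gives Δq = t/0.225 and wedge t, so DWL = t²/0.45.
t²/0.45 = 11.552 → t² = 5.1984 → t = 2.28.

2.28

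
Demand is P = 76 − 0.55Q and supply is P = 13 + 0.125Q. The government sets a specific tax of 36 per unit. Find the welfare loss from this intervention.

Competitive equilibrium: 76 − 0.55Q = 13 + 0.125Q → Q* = 93.3333, P* = 24.6667.
With the tax, the buyer price exceeds the seller price by 36: (76 − 0.55Q) − (13 + 0.125Q) = 36 → Q' = 40.
ΔQ = 93.3333 − 40 = 53.3333; the wedge equals the tax, 36.
DWL = ½ × 53.3333 × 36 = 960.

960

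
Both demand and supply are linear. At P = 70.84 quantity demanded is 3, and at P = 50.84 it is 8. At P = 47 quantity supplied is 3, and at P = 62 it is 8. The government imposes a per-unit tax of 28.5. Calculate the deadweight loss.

58.02

Demand slope = (50.84 − 70.84)/(8 − 3) = −4, so P = 82.84 − 4Q.
Supply slope = (62 − 47)/(8 − 3) = 3, so P = 38 + 3Q.
Competitive equilibrium: 82.84 − 4Q = 38 + 3Q → Q* = 6.4057, P* = 57.2171.
With the tax, the buyer price exceeds the seller price by 28.5: (82.84 − 4Q) − (38 + 3Q) = 28.5 → Q' = 2.3343.
ΔQ = 6.4057 − 2.3343 = 4.0714; the wedge equals the tax, 28.5.
Deadweight loss = ½ × 4.0714 × 28.5 = 58.02.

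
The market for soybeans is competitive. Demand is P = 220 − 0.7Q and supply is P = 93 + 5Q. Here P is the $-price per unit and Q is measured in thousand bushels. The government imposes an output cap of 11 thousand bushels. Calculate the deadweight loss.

Competitive equilibrium: 220 − 0.7Q = 93 + 5Q → Q* = 22.2807, P* = 204.4035.
At Q = 11: demand price = 220 − 0.7·11 = 212.3; supply price = 93 + 5·11 = 148.
ΔQ = 22.2807 − 11 = 11.2807; wedge = 212.3 − 148 = 64.3.
DWL = ½ × 11.2807 × 64.3 = $362.67 thousand.

$362.67 thousand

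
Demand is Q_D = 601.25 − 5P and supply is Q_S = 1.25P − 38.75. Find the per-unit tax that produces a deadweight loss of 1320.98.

51.4

In inverse form: demand P = 120.25 − 0.2Q, supply P = 31 + 0.8Q.
Competitive equilibrium: 120.25 − 0.2Q = 31 + 0.8Q → Q* = 89.25, P* = 102.4.
A tax t gives ΔQ = t/1 and wedge t, so DWL = t²/2.
t²/2 = 1320.98 → t² = 2641.96 → t = 51.4.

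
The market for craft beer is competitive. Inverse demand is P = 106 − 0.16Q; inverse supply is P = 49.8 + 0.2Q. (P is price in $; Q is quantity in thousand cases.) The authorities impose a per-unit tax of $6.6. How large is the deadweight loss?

Competitive equilibrium: 106 − 0.16Q = 49.8 + 0.2Q → Q* = 156.1111, P* = 81.0222.
With the tax, the buyer price exceeds the seller price by 6.6: (106 − 0.16Q) − (49.8 + 0.2Q) = 6.6 → Q' = 137.7778.
ΔQ = 156.1111 − 137.7778 = 18.3333; the wedge equals the tax, 6.6.
Deadweight loss = ½ × 18.3333 × 6.6 = $60.50 thousand.

$60.50 thousand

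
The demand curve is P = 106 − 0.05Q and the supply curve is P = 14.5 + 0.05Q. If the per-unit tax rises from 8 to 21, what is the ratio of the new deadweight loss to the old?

Competitive equilibrium: 106 − 0.05Q = 14.5 + 0.05Q → Q* = 915, P* = 60.25.
For a per-unit tax t: ΔQ = t/0.1, so DWL = ½·t·(t/0.1) = t²/0.2.
At t = 8: DWL = 320. At t = 21: DWL = 2205.
Ratio = (21/8)² = 6.891.

6.891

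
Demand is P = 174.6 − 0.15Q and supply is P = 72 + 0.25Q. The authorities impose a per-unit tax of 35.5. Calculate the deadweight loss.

Competitive equilibrium: 174.6 − 0.15Q = 72 + 0.25Q → Q* = 256.5, P* = 136.125.
With the tax, the buyer price exceeds the seller price by 35.5: (174.6 − 0.15Q) − (72 + 0.25Q) = 35.5 → Q' = 167.75.
ΔQ = 256.5 − 167.75 = 88.75; the wedge equals the tax, 35.5.
The triangle = ½ × 88.75 × 35.5 = 1575.31.

1575.31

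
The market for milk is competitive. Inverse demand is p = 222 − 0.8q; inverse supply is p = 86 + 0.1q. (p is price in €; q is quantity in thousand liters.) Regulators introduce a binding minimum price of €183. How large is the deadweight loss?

€4715.01 thousand

Competitive equilibrium: 222 − 0.8q = 86 + 0.1q → q* = 151.1111, p* = 101.1111.
At the floor p = 183, quantity demanded = (222 − 183)/0.8 = 48.75.
Sellers' marginal cost at q' = 48.75: 86 + 0.1·48.75 = 90.875.
Δq = 151.1111 − 48.75 = 102.3611; wedge = 183 − 90.875 = 92.125.
The triangle = ½ × 102.3611 × 92.125 = €4715.01 thousand.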